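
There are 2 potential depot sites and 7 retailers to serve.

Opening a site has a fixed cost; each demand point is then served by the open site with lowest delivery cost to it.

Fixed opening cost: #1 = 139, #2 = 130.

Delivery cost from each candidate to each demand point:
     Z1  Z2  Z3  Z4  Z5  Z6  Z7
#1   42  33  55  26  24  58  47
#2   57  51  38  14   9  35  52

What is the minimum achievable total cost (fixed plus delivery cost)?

386

Open {#2}: assign each demand point to its cheapest open site.
  Z1→#2 57, Z2→#2 51, Z3→#2 38, Z4→#2 14, Z5→#2 9, Z6→#2 35, Z7→#2 52
  delivery cost 256, fixed 130 → total 386.
Compare {#1}: delivery cost 285 + fixed 139 = 424.
Compare {#1, #2}: delivery cost 218 + fixed 269 = 487.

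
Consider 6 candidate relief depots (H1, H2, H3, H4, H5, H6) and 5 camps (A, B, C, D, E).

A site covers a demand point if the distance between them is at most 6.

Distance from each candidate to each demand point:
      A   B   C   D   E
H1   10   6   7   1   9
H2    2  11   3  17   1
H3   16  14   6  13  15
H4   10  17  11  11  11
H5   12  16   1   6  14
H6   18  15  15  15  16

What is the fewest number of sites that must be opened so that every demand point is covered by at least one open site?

2

Coverage sets (demand points within 6 of each site):
  H1: {B, D}
  H2: {A, C, E}
  H3: {C}
  H4: {}
  H5: {C, D}
  H6: {}
No single site covers all 5 demand points.
But {H1, H2} covers everything, so the minimum is 2.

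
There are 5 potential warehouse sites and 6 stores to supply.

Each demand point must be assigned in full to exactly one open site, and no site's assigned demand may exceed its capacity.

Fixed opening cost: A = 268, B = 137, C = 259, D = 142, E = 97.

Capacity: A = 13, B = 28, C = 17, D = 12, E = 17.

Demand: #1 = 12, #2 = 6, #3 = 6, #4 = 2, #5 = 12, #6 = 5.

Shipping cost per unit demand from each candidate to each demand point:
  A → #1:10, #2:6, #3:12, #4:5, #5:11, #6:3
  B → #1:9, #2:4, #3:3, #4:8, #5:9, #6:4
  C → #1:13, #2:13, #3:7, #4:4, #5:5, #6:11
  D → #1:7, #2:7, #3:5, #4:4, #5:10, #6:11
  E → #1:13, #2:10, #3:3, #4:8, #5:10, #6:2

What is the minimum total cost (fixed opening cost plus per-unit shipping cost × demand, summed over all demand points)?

530

Open {B, E}; cheapest assignment that respects the capacities:
  B (cap 28, load 26): #1, #2, #3, #4 — cost 12×9 + 6×4 + 6×3 + 2×8 = 166
  E (cap 17, load 17): #5, #6 — cost 12×10 + 5×2 = 130
  Shipping 296, fixed 234 → total 530.
  Any other capacity-feasible assignment to {B, E} ships for at least 296.
Compare {B, D, E}: its best feasible assignment gives total 636.
Compare {B, C}: its best feasible assignment gives total 677.
Every other set of open sites that can feasibly serve all demand totals ≥ 636 even under its best assignment. Minimum: 530.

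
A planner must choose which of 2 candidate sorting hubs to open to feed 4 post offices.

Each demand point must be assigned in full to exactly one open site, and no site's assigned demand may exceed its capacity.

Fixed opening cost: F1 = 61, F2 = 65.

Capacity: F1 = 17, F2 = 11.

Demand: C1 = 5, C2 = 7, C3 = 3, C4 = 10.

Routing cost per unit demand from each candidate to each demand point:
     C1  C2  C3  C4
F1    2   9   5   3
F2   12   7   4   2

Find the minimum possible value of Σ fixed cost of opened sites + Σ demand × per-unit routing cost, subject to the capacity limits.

227

Open {F1, F2}; cheapest assignment that respects the capacities:
  F1 (cap 17, load 15): C1, C4 — cost 5×2 + 10×3 = 40
  F2 (cap 11, load 10): C2, C3 — cost 7×7 + 3×4 = 61
  Shipping 101, fixed 126 → total 227.
  Any other capacity-feasible assignment to {F1, F2} ships for at least 101.
Total demand is 25 and no other set of sites has combined capacity ≥ 25, so {F1, F2} is the only feasible choice of open sites. Minimum: 227.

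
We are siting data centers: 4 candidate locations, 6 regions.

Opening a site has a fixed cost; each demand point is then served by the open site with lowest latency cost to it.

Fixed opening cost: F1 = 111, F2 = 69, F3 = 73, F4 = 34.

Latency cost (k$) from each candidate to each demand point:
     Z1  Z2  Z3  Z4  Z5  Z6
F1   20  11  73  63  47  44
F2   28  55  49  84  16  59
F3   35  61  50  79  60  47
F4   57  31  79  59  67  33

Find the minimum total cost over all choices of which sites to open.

319

Open {F2, F4}: assign each demand point to its cheapest open site.
  Z1→F2 28, Z2→F4 31, Z3→F2 49, Z4→F4 59, Z5→F2 16, Z6→F4 33
  latency cost 216, fixed 103 → total 319.
Compare {F2}: latency cost 291 + fixed 69 = 360.
Compare {F4}: latency cost 326 + fixed 34 = 360.
Compare {F1}: latency cost 258 + fixed 111 = 369.
All other subsets cost ≥ 360. Minimum total cost: 319.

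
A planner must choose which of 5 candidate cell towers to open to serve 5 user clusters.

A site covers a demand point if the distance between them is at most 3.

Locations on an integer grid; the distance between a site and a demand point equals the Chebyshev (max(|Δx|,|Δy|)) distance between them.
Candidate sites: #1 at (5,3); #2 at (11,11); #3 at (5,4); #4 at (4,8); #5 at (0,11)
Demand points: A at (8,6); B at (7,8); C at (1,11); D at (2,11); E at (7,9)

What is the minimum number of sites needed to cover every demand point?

Coverage sets (demand points within 3 of each site):
  #1: {A}
  #2: {}
  #3: {A}
  #4: {B, C, D, E}
  #5: {C, D}
No single site covers all 5 demand points.
But {#1, #4} covers everything, so the minimum is 2.

2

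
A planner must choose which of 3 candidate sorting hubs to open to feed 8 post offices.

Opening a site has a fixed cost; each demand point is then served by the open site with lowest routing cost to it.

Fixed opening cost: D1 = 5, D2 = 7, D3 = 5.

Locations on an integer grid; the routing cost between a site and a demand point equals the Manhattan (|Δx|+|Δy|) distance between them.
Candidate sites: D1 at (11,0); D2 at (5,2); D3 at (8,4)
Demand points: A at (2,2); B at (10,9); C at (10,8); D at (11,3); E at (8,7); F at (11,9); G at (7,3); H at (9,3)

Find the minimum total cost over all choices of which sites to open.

Open {D3}: assign each demand point to its cheapest open site.
  A→D3 8, B→D3 7, C→D3 6, D→D3 4, E→D3 3, F→D3 8, G→D3 2, H→D3 2
  routing cost 40, fixed 5 → total 45.
Compare {D2, D3}: routing cost 35 + fixed 12 = 47.
Compare {D1, D3}: routing cost 39 + fixed 10 = 49.
Compare {D1, D2, D3}: routing cost 34 + fixed 17 = 51.
All other subsets cost ≥ 47. Minimum total cost: 45.

45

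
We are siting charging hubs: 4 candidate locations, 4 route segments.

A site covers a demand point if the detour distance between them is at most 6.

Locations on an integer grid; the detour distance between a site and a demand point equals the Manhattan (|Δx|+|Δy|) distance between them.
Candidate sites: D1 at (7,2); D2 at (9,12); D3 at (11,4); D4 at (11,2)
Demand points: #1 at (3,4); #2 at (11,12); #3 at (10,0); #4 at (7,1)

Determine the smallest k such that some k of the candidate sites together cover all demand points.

Coverage sets (demand points within 6 of each site):
  D1: {#1, #3, #4}
  D2: {#2}
  D3: {#3}
  D4: {#3, #4}
No single site covers all 4 demand points.
But {D1, D2} covers everything, so the minimum is 2.

2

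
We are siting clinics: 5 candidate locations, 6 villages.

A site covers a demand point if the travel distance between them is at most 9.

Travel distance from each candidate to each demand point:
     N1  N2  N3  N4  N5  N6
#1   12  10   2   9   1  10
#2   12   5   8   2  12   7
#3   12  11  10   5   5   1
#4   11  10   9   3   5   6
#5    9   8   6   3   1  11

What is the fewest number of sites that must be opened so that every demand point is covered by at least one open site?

2

Coverage sets (demand points within 9 of each site):
  #1: {N3, N4, N5}
  #2: {N2, N3, N4, N6}
  #3: {N4, N5, N6}
  #4: {N3, N4, N5, N6}
  #5: {N1, N2, N3, N4, N5}
No single site covers all 6 demand points.
But {#2, #5} covers everything, so the minimum is 2.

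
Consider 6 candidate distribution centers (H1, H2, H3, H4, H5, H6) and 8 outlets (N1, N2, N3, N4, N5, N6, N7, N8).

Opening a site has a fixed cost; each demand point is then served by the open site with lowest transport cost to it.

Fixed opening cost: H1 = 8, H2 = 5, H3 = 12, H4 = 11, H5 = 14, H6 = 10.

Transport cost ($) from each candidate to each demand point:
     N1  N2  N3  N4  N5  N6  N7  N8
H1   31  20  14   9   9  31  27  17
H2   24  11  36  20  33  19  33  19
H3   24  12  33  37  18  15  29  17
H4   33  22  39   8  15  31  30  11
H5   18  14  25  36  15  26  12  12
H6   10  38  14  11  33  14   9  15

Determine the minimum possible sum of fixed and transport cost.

114

Open {H1, H2, H6}: assign each demand point to its cheapest open site.
  N1→H6 10, N2→H2 11, N3→H1 14, N4→H1 9, N5→H1 9, N6→H6 14, N7→H6 9, N8→H6 15
  transport cost 91, fixed 23 → total 114.
Compare {H1, H6}: transport cost 100 + fixed 18 = 118.
Compare {H2, H4, H6}: transport cost 92 + fixed 26 = 118.
Compare {H1, H2, H4, H6}: transport cost 86 + fixed 34 = 120.
All other subsets cost ≥ 118. Minimum total cost: 114.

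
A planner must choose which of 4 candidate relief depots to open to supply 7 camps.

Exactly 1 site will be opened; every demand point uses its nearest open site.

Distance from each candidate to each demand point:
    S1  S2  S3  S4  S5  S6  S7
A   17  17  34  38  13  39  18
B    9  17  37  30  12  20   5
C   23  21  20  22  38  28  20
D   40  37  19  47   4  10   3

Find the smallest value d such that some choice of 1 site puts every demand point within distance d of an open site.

Open {B}.
  Farthest demand point is S3 at distance 37 (to B); all others are ≤ 37.
With {C} the worst case is 38.
With {A} the worst case is 39.
No size-1 selection achieves below 37.

37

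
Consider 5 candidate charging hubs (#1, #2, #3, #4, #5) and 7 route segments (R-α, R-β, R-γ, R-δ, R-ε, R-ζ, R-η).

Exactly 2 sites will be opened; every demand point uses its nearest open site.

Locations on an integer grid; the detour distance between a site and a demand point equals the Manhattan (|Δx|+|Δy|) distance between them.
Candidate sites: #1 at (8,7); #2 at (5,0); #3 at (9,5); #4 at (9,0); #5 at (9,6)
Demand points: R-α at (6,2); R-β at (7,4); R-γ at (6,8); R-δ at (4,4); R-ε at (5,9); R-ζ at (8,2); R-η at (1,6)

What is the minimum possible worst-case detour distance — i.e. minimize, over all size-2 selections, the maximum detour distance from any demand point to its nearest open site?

8

Open {#1, #2}.
  Farthest demand point is R-η at detour distance 8 (to #1); all others are ≤ 8.
With {#1, #3} the worst case is 8.
With {#1, #4} the worst case is 8.
No size-2 selection achieves below 8.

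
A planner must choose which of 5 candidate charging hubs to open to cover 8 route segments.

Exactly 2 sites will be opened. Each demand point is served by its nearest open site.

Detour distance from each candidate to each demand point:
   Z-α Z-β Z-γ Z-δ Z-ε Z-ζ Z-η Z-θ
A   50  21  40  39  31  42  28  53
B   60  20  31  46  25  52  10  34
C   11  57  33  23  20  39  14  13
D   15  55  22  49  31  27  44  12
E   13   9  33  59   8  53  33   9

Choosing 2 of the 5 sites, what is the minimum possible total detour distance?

Open {C, E}.
  Z-α→C 11, Z-β→E 9, Z-γ→C 33, Z-δ→C 23, Z-ε→E 8, Z-ζ→C 39, Z-η→C 14, Z-θ→E 9  ⇒ total 146.
Compare {B, C}: total 167.
Compare {D, E}: total 170.
No size-2 selection does better; minimum is 146.

146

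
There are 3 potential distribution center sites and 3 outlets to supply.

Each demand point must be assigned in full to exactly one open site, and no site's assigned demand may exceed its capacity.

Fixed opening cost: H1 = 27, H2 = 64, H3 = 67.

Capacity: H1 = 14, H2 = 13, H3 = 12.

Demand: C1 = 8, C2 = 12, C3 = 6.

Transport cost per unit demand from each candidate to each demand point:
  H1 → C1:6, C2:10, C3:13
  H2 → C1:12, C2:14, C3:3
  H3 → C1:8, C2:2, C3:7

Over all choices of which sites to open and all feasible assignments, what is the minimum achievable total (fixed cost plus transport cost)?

Open {H1, H3}; cheapest assignment that respects the capacities:
  H1 (cap 14, load 14): C1, C3 — cost 8×6 + 6×13 = 126
  H3 (cap 12, load 12): C2 — cost 12×2 = 24
  Shipping 150, fixed 94 → total 244.
  Any other capacity-feasible assignment to {H1, H3} ships for at least 150.
Compare {H1, H2, H3}: its best feasible assignment gives total 248.
Compare {H1, H2}: its best feasible assignment gives total 385.
Every other set of open sites that can feasibly serve all demand totals ≥ 248 even under its best assignment. Minimum: 244.

244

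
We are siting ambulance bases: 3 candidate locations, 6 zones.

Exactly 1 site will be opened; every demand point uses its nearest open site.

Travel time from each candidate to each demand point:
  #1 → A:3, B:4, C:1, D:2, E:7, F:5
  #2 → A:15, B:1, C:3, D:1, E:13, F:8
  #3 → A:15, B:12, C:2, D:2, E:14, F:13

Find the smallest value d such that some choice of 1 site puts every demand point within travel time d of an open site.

7

Open {#1}.
  Farthest demand point is E at travel time 7 (to #1); all others are ≤ 7.
With {#2} the worst case is 15.
With {#3} the worst case is 15.
No size-1 selection achieves below 7.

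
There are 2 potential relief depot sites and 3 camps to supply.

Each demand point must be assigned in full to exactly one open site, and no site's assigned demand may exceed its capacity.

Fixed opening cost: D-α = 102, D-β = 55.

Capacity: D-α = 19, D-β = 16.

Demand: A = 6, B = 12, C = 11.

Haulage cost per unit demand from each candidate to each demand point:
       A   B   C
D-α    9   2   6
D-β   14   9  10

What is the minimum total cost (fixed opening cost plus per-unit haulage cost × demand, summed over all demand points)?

345

Open {D-α, D-β}; cheapest assignment that respects the capacities:
  D-α (cap 19, load 18): A, B — cost 6×9 + 12×2 = 78
  D-β (cap 16, load 11): C — cost 11×10 = 110
  Shipping 188, fixed 157 → total 345.
  Any other capacity-feasible assignment to {D-α, D-β} ships for at least 188.
Total demand is 29 and no other set of sites has combined capacity ≥ 29, so {D-α, D-β} is the only feasible choice of open sites. Minimum: 345.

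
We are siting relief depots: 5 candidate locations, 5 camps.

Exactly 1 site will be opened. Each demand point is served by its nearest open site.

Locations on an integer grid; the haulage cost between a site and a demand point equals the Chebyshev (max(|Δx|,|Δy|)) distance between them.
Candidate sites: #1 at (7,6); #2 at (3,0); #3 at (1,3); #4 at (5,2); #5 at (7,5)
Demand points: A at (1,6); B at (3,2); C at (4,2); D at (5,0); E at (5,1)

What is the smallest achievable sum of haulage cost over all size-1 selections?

10

Open {#4}.
  A→#4 4, B→#4 2, C→#4 1, D→#4 2, E→#4 1  ⇒ total 10.
Compare {#2}: total 14.
Compare {#3}: total 16.
No size-1 selection does better; minimum is 10.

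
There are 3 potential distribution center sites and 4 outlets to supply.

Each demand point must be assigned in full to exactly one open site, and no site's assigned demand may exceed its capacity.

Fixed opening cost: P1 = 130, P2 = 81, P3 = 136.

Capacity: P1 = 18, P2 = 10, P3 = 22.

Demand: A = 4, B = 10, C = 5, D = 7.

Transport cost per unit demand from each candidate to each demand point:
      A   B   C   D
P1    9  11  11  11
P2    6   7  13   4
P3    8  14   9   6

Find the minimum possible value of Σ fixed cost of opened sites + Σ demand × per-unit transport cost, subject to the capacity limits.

Open {P2, P3}; cheapest assignment that respects the capacities:
  P2 (cap 10, load 10): B — cost 10×7 = 70
  P3 (cap 22, load 16): A, C, D — cost 4×8 + 5×9 + 7×6 = 119
  Shipping 189, fixed 217 → total 406.
  Any other capacity-feasible assignment to {P2, P3} ships for at least 189.
Compare {P1, P2}: its best feasible assignment gives total 449.
Compare {P1, P3}: its best feasible assignment gives total 495.
Every other set of open sites that can feasibly serve all demand totals ≥ 449 even under its best assignment. Minimum: 406.

406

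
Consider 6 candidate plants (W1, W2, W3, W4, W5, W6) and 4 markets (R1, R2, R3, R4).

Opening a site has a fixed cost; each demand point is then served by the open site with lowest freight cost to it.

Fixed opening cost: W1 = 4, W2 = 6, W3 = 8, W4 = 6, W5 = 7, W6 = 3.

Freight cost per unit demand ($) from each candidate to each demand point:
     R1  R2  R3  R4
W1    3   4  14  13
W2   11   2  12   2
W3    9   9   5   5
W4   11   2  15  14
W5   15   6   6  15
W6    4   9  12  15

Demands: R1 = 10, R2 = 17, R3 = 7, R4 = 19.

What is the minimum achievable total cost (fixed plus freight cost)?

155

Open {W1, W2, W3}: assign each demand point to its cheapest open site.
  R1→W1 10×3=30, R2→W2 17×2=34, R3→W3 7×5=35, R4→W2 19×2=38
  freight cost 137, fixed 18 → total 155.
Compare {W1, W2, W3, W6}: freight cost 137 + fixed 21 = 158.
Compare {W1, W2, W5}: freight cost 144 + fixed 17 = 161.
Compare {W1, W2, W3, W4}: freight cost 137 + fixed 24 = 161.
All other subsets cost ≥ 158. Minimum total cost: 155.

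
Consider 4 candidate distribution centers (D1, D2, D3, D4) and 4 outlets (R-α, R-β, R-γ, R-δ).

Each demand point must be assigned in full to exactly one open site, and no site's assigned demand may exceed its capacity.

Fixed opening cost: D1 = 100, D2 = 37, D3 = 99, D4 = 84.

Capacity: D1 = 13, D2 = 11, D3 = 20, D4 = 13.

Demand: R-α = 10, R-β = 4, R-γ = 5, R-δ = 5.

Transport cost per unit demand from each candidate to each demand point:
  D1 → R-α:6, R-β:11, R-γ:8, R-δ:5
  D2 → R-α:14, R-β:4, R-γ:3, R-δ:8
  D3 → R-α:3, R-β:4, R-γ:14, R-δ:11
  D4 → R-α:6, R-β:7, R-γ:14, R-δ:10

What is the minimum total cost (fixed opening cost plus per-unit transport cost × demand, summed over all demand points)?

Open {D2, D3}; cheapest assignment that respects the capacities:
  D2 (cap 11, load 10): R-γ, R-δ — cost 5×3 + 5×8 = 55
  D3 (cap 20, load 14): R-α, R-β — cost 10×3 + 4×4 = 46
  Shipping 101, fixed 136 → total 237.
  Any other capacity-feasible assignment to {D2, D3} ships for at least 101.
Compare {D1, D3}: its best feasible assignment gives total 310.
Compare {D2, D3, D4}: its best feasible assignment gives total 321.
Every other set of open sites that can feasibly serve all demand totals ≥ 310 even under its best assignment. Minimum: 237.

237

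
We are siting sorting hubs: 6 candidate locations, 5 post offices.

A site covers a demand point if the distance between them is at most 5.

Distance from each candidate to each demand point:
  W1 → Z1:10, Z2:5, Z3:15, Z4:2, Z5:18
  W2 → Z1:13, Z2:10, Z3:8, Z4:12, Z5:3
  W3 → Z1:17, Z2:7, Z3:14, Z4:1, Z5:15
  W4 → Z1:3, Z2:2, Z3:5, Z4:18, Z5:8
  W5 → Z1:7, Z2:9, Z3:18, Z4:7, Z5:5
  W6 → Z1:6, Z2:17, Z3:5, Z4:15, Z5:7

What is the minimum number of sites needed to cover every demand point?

Coverage sets (demand points within 5 of each site):
  W1: {Z2, Z4}
  W2: {Z5}
  W3: {Z4}
  W4: {Z1, Z2, Z3}
  W5: {Z5}
  W6: {Z3}
No 2 sites suffice: every size-2 union leaves at least one demand point uncovered.
But {W1, W2, W4} covers everything, so the minimum is 3.

3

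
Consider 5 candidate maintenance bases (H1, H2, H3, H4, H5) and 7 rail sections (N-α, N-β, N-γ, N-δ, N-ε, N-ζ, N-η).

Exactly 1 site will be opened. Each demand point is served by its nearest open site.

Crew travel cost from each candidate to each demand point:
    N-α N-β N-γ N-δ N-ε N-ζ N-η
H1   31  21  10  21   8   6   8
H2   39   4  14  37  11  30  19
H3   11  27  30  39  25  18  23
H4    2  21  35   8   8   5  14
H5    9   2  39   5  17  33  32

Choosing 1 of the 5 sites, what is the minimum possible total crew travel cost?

Open {H4}.
  N-α→H4 2, N-β→H4 21, N-γ→H4 35, N-δ→H4 8, N-ε→H4 8, N-ζ→H4 5, N-η→H4 14  ⇒ total 93.
Compare {H1}: total 105.
Compare {H5}: total 137.
No size-1 selection does better; minimum is 93.

93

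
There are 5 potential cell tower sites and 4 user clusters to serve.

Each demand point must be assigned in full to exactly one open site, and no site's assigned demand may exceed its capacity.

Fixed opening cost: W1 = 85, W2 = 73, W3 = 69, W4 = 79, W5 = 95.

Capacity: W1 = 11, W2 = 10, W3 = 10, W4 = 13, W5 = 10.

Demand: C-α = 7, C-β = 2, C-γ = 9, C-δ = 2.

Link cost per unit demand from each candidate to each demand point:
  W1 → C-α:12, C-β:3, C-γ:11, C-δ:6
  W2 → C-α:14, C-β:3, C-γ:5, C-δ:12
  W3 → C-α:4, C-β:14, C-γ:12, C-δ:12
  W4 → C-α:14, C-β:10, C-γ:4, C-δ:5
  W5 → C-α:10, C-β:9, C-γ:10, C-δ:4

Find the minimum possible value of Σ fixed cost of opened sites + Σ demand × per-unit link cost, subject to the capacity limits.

Open {W3, W4}; cheapest assignment that respects the capacities:
  W3 (cap 10, load 7): C-α — cost 7×4 = 28
  W4 (cap 13, load 13): C-β, C-γ, C-δ — cost 2×10 + 9×4 + 2×5 = 66
  Shipping 94, fixed 148 → total 242.
  Any other capacity-feasible assignment to {W3, W4} ships for at least 94.
Compare {W1, W4}: its best feasible assignment gives total 300.
Compare {W2, W3, W4}: its best feasible assignment gives total 301.
Every other set of open sites that can feasibly serve all demand totals ≥ 300 even under its best assignment. Minimum: 242.

242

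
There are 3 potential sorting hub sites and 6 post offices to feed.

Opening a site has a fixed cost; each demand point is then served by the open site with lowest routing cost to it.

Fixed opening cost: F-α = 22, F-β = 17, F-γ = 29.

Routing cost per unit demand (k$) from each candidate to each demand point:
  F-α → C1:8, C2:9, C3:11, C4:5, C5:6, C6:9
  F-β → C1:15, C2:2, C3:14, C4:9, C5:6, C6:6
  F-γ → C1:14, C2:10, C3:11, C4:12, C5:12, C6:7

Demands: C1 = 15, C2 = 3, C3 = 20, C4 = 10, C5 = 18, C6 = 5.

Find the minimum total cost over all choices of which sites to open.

573

Open {F-α, F-β}: assign each demand point to its cheapest open site.
  C1→F-α 15×8=120, C2→F-β 3×2=6, C3→F-α 20×11=220, C4→F-α 10×5=50, C5→F-α 18×6=108, C6→F-β 5×6=30
  routing cost 534, fixed 39 → total 573.
Compare {F-α}: routing cost 570 + fixed 22 = 592.
Compare {F-α, F-β, F-γ}: routing cost 534 + fixed 68 = 602.
Compare {F-α, F-γ}: routing cost 560 + fixed 51 = 611.
All other subsets cost ≥ 592. Minimum total cost: 573.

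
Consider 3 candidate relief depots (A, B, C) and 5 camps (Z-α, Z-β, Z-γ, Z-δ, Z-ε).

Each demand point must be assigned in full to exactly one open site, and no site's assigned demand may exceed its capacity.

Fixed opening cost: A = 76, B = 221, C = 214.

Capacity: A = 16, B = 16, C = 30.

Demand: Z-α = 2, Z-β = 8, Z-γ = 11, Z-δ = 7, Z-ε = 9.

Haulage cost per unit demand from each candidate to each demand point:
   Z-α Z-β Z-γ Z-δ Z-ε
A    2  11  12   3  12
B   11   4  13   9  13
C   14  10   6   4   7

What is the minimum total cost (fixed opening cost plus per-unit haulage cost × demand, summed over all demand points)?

Open {A, C}; cheapest assignment that respects the capacities:
  A (cap 16, load 9): Z-α, Z-δ — cost 2×2 + 7×3 = 25
  C (cap 30, load 28): Z-β, Z-γ, Z-ε — cost 8×10 + 11×6 + 9×7 = 209
  Shipping 234, fixed 290 → total 524.
  Any other capacity-feasible assignment to {A, C} ships for at least 234.
Compare {B, C}: its best feasible assignment gives total 646.
Compare {A, B, C}: its best feasible assignment gives total 697.
Every other set of open sites that can feasibly serve all demand totals ≥ 646 even under its best assignment. Minimum: 524.

524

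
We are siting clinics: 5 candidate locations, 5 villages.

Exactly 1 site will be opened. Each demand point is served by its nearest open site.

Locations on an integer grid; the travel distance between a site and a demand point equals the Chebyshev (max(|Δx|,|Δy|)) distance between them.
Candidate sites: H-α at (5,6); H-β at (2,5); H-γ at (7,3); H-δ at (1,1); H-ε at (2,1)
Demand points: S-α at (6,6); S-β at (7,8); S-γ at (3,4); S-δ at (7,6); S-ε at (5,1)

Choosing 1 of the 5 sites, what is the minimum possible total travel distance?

12

Open {H-α}.
  S-α→H-α 1, S-β→H-α 2, S-γ→H-α 2, S-δ→H-α 2, S-ε→H-α 5  ⇒ total 12.
Compare {H-γ}: total 17.
Compare {H-β}: total 19.
No size-1 selection does better; minimum is 12.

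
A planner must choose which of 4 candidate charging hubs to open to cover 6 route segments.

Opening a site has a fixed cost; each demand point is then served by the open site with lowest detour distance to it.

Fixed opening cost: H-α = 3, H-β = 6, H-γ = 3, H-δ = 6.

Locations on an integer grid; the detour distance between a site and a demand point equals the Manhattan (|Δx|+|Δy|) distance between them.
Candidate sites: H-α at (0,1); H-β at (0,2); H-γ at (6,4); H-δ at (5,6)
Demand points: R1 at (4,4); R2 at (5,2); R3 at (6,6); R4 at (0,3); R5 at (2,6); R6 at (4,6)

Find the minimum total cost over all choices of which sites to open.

23

Open {H-α, H-δ}: assign each demand point to its cheapest open site.
  R1→H-δ 3, R2→H-δ 4, R3→H-δ 1, R4→H-α 2, R5→H-δ 3, R6→H-δ 1
  detour distance 14, fixed 9 → total 23.
Compare {H-α, H-γ, H-δ}: detour distance 12 + fixed 12 = 24.
Compare {H-α, H-γ}: detour distance 19 + fixed 6 = 25.
Compare {H-β, H-δ}: detour distance 13 + fixed 12 = 25.
All other subsets cost ≥ 24. Minimum total cost: 23.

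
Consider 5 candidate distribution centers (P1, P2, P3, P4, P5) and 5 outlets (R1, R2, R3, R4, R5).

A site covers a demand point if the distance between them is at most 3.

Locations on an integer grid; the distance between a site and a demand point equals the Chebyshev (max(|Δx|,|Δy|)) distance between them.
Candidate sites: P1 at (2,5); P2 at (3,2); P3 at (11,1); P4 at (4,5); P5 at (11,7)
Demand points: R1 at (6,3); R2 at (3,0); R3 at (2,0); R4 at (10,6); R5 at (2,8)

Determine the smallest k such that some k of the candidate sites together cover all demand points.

Coverage sets (demand points within 3 of each site):
  P1: {R5}
  P2: {R1, R2, R3}
  P3: {}
  P4: {R1, R5}
  P5: {R4}
No 2 sites suffice: every size-2 union leaves at least one demand point uncovered.
But {P1, P2, P5} covers everything, so the minimum is 3.

3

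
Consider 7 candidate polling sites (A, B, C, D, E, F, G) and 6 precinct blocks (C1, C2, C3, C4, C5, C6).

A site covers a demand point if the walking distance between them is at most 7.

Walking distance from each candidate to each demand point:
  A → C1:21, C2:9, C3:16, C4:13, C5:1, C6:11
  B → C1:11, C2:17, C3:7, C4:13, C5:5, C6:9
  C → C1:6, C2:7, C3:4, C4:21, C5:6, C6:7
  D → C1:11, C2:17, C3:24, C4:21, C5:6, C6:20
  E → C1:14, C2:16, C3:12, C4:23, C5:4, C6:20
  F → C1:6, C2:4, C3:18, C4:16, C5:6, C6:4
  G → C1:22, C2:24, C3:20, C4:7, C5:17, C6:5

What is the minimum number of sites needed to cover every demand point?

2

Coverage sets (demand points within 7 of each site):
  A: {C5}
  B: {C3, C5}
  C: {C1, C2, C3, C5, C6}
  D: {C5}
  E: {C5}
  F: {C1, C2, C5, C6}
  G: {C4, C6}
No single site covers all 6 demand points.
But {C, G} covers everything, so the minimum is 2.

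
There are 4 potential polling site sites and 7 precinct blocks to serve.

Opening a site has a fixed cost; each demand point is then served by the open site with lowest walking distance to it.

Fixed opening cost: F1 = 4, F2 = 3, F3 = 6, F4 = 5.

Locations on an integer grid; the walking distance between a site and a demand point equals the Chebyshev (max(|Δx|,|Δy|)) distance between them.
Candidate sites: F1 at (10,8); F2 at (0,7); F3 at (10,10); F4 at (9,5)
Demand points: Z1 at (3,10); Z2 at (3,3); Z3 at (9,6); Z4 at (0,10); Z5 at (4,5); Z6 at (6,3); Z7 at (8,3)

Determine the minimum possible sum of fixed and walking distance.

Open {F2, F4}: assign each demand point to its cheapest open site.
  Z1→F2 3, Z2→F2 4, Z3→F4 1, Z4→F2 3, Z5→F2 4, Z6→F4 3, Z7→F4 2
  walking distance 20, fixed 8 → total 28.
Compare {F1, F2, F4}: walking distance 20 + fixed 12 = 32.
Compare {F1, F2}: walking distance 26 + fixed 7 = 33.
Compare {F2, F3, F4}: walking distance 20 + fixed 14 = 34.
All other subsets cost ≥ 32. Minimum total cost: 28.

28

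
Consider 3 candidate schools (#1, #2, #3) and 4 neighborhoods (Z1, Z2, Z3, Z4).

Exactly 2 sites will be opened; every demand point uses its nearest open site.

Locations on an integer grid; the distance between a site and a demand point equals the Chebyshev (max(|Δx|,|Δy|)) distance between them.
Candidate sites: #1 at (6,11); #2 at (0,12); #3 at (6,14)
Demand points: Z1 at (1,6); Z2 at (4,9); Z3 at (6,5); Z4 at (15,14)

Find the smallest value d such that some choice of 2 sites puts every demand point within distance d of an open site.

9

Open {#1, #2}.
  Farthest demand point is Z4 at distance 9 (to #1); all others are ≤ 9.
With {#1, #3} the worst case is 9.
With {#2, #3} the worst case is 9.
No size-2 selection achieves below 9.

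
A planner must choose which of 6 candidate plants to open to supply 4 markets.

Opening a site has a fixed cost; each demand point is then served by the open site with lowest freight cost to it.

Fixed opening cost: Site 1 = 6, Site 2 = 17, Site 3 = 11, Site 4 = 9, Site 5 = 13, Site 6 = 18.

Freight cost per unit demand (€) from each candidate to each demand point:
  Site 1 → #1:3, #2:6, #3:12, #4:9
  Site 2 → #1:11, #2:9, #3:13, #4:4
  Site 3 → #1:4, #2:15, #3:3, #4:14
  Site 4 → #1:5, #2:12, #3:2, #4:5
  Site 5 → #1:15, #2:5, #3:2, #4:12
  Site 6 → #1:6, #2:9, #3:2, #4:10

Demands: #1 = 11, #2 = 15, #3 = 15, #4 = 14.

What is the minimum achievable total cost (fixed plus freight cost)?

230

Open {Site 1, Site 2, Site 5}: assign each demand point to its cheapest open site.
  #1→Site 1 11×3=33, #2→Site 5 15×5=75, #3→Site 5 15×2=30, #4→Site 2 14×4=56
  freight cost 194, fixed 36 → total 230.
Compare {Site 1, Site 4, Site 5}: freight cost 208 + fixed 28 = 236.
Compare {Site 1, Site 4}: freight cost 223 + fixed 15 = 238.
Compare {Site 1, Site 2, Site 4, Site 5}: freight cost 194 + fixed 45 = 239.
All other subsets cost ≥ 236. Minimum total cost: 230.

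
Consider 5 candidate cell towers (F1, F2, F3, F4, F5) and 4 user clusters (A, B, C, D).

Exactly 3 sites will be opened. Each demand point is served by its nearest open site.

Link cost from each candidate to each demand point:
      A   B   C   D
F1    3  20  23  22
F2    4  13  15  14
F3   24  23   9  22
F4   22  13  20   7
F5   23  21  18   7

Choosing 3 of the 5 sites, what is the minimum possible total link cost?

Open {F1, F3, F4}.
  A→F1 3, B→F4 13, C→F3 9, D→F4 7  ⇒ total 32.
Compare {F2, F3, F4}: total 33.
Compare {F2, F3, F5}: total 33.
No size-3 selection does better; minimum is 32.

32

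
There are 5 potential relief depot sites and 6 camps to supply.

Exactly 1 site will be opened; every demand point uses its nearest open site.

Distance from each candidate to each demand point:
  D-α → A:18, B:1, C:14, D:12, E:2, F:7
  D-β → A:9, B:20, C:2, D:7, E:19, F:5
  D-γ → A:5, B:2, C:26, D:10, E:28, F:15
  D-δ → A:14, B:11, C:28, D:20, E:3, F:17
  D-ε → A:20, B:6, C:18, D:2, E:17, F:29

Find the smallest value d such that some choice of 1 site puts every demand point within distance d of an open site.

18

Open {D-α}.
  Farthest demand point is A at distance 18 (to D-α); all others are ≤ 18.
With {D-β} the worst case is 20.
With {D-γ} the worst case is 28.
No size-1 selection achieves below 18.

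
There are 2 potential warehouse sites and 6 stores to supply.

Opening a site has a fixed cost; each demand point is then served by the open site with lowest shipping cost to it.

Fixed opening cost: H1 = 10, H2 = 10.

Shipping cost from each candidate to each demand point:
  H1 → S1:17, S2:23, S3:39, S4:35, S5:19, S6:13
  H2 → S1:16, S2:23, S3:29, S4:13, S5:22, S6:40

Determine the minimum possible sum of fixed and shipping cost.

Open {H1, H2}: assign each demand point to its cheapest open site.
  S1→H2 16, S2→H1 23, S3→H2 29, S4→H2 13, S5→H1 19, S6→H1 13
  shipping cost 113, fixed 20 → total 133.
Compare {H2}: shipping cost 143 + fixed 10 = 153.
Compare {H1}: shipping cost 146 + fixed 10 = 156.

133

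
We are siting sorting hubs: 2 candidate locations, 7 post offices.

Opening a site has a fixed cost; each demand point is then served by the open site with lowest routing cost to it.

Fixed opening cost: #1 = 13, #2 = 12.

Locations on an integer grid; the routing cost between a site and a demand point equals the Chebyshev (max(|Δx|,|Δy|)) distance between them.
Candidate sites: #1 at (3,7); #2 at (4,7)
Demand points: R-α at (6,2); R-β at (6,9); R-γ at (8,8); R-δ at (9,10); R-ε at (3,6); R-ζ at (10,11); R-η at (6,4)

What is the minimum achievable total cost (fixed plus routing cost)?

38

Open {#2}: assign each demand point to its cheapest open site.
  R-α→#2 5, R-β→#2 2, R-γ→#2 4, R-δ→#2 5, R-ε→#2 1, R-ζ→#2 6, R-η→#2 3
  routing cost 26, fixed 12 → total 38.
Compare {#1}: routing cost 30 + fixed 13 = 43.
Compare {#1, #2}: routing cost 26 + fixed 25 = 51.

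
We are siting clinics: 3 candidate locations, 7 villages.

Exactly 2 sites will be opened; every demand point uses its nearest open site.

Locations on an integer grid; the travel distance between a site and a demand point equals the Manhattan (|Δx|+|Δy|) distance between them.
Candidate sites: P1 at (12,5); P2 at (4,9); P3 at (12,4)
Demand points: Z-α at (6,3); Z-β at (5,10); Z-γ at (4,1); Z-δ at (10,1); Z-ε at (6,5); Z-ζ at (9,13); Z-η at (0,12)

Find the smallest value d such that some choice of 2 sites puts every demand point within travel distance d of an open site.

9

Open {P1, P2}.
  Farthest demand point is Z-ζ at travel distance 9 (to P2); all others are ≤ 9.
With {P2, P3} the worst case is 9.
With {P1, P3} the worst case is 19.
No size-2 selection achieves below 9.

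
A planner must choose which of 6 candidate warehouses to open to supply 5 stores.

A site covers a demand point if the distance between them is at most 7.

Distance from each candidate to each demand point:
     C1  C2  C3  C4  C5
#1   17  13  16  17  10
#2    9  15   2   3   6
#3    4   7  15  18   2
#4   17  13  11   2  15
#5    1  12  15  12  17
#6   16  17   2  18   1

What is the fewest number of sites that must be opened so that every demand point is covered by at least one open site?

2

Coverage sets (demand points within 7 of each site):
  #1: {}
  #2: {C3, C4, C5}
  #3: {C1, C2, C5}
  #4: {C4}
  #5: {C1}
  #6: {C3, C5}
No single site covers all 5 demand points.
But {#2, #3} covers everything, so the minimum is 2.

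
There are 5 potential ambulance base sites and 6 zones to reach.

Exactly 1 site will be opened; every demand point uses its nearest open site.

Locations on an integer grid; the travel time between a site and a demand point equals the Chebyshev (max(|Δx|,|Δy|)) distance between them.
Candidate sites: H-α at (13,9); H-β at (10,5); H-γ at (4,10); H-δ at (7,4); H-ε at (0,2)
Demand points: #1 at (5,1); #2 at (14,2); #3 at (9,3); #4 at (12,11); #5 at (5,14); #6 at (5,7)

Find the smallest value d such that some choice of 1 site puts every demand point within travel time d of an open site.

Open {H-α}.
  Farthest demand point is #1 at travel time 8 (to H-α); all others are ≤ 8.
With {H-β} the worst case is 9.
With {H-γ} the worst case is 10.
No size-1 selection achieves below 8.

8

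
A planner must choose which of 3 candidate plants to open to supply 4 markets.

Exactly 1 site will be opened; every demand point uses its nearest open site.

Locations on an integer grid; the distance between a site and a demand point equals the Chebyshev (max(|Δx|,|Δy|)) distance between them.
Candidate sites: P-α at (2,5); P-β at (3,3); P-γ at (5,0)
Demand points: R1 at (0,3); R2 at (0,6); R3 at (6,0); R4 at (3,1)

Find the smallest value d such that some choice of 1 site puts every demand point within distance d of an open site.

3

Open {P-β}.
  Farthest demand point is R1 at distance 3 (to P-β); all others are ≤ 3.
With {P-α} the worst case is 5.
With {P-γ} the worst case is 6.
No size-1 selection achieves below 3.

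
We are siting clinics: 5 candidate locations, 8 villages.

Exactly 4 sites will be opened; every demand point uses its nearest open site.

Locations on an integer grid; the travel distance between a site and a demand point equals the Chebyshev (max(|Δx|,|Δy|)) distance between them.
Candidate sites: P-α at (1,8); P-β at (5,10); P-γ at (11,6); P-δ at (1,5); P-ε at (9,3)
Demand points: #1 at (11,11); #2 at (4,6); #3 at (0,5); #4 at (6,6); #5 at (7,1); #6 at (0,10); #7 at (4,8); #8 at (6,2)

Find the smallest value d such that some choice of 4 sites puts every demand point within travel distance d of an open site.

5

Open {P-α, P-β, P-γ, P-δ}.
  Farthest demand point is #1 at travel distance 5 (to P-γ); all others are ≤ 5.
With {P-α, P-β, P-γ, P-ε} the worst case is 5.
With {P-α, P-γ, P-δ, P-ε} the worst case is 5.
No size-4 selection achieves below 5.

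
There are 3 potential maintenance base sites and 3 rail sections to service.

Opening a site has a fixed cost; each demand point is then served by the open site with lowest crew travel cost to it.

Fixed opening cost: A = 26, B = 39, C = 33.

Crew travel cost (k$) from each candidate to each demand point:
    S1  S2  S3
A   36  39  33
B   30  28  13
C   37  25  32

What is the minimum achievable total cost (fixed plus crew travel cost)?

110

Open {B}: assign each demand point to its cheapest open site.
  S1→B 30, S2→B 28, S3→B 13
  crew travel cost 71, fixed 39 → total 110.
Compare {C}: crew travel cost 94 + fixed 33 = 127.
Compare {A}: crew travel cost 108 + fixed 26 = 134.
Compare {A, B}: crew travel cost 71 + fixed 65 = 136.
All other subsets cost ≥ 127. Minimum total cost: 110.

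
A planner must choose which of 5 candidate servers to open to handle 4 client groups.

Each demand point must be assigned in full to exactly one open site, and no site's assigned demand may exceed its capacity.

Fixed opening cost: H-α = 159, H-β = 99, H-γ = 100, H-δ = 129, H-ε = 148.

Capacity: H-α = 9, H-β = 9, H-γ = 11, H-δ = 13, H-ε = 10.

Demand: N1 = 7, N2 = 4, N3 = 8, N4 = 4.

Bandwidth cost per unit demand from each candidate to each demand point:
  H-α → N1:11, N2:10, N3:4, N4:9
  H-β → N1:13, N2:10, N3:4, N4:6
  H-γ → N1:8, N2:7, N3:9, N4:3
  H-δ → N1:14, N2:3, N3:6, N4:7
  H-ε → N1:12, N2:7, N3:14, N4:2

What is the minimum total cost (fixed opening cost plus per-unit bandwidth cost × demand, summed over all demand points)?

357

Open {H-γ, H-δ}; cheapest assignment that respects the capacities:
  H-γ (cap 11, load 11): N1, N4 — cost 7×8 + 4×3 = 68
  H-δ (cap 13, load 12): N2, N3 — cost 4×3 + 8×6 = 60
  Shipping 128, fixed 229 → total 357.
  Any other capacity-feasible assignment to {H-γ, H-δ} ships for at least 128.
Compare {H-β, H-γ, H-δ}: its best feasible assignment gives total 440.
Compare {H-β, H-γ, H-ε}: its best feasible assignment gives total 471.
Every other set of open sites that can feasibly serve all demand totals ≥ 440 even under its best assignment. Minimum: 357.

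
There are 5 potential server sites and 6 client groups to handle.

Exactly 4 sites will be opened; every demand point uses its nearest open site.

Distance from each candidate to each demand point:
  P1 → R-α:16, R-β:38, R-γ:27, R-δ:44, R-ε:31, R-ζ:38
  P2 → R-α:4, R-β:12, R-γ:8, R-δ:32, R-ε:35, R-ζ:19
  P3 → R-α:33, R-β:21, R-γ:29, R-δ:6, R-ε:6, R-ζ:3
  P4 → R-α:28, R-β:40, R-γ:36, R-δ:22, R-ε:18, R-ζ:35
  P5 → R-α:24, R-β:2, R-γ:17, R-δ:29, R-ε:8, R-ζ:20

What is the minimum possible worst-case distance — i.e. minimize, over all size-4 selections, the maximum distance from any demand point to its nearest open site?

8

Open {P1, P2, P3, P5}.
  Farthest demand point is R-γ at distance 8 (to P2); all others are ≤ 8.
With {P2, P3, P4, P5} the worst case is 8.
With {P1, P2, P3, P4} the worst case is 12.
No size-4 selection achieves below 8.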